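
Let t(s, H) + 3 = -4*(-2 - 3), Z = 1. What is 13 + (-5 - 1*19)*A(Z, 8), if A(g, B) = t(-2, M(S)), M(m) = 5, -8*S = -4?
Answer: -395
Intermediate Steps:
S = ½ (S = -⅛*(-4) = ½ ≈ 0.50000)
t(s, H) = 17 (t(s, H) = -3 - 4*(-2 - 3) = -3 - 4*(-5) = -3 + 20 = 17)
A(g, B) = 17
13 + (-5 - 1*19)*A(Z, 8) = 13 + (-5 - 1*19)*17 = 13 + (-5 - 19)*17 = 13 - 24*17 = 13 - 408 = -395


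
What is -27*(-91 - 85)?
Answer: 4752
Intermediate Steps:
-27*(-91 - 85) = -27*(-176) = 4752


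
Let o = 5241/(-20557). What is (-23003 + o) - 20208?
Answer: -888293768/20557 ≈ -43211.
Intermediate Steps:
o = -5241/20557 (o = 5241*(-1/20557) = -5241/20557 ≈ -0.25495)
(-23003 + o) - 20208 = (-23003 - 5241/20557) - 20208 = -472877912/20557 - 20208 = -888293768/20557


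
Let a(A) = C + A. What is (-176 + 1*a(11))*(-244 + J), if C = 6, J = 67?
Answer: 28143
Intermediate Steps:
a(A) = 6 + A
(-176 + 1*a(11))*(-244 + J) = (-176 + 1*(6 + 11))*(-244 + 67) = (-176 + 1*17)*(-177) = (-176 + 17)*(-177) = -159*(-177) = 28143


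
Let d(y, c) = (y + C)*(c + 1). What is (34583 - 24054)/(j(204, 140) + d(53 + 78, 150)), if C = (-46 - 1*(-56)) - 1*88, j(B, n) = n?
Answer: 10529/8143 ≈ 1.2930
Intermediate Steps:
C = -78 (C = (-46 + 56) - 88 = 10 - 88 = -78)
d(y, c) = (1 + c)*(-78 + y) (d(y, c) = (y - 78)*(c + 1) = (-78 + y)*(1 + c) = (1 + c)*(-78 + y))
(34583 - 24054)/(j(204, 140) + d(53 + 78, 150)) = (34583 - 24054)/(140 + (-78 + (53 + 78) - 78*150 + 150*(53 + 78))) = 10529/(140 + (-78 + 131 - 11700 + 150*131)) = 10529/(140 + (-78 + 131 - 11700 + 19650)) = 10529/(140 + 8003) = 10529/8143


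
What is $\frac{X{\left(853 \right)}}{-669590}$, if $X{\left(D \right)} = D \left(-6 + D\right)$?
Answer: $- \frac{722491}{669590} \approx -1.079$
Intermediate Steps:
$\frac{X{\left(853 \right)}}{-669590} = \frac{853 \left(-6 + 853\right)}{-669590} = 853 \cdot 847 \left(- \frac{1}{669590}\right) = 722491 \left(- \frac{1}{669590}\right) = - \frac{722491}{669590}$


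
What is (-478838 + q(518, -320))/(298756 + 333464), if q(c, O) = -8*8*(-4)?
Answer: -239291/316110 ≈ -0.75699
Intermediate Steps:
q(c, O) = 256 (q(c, O) = -64*(-4) = 256)
(-478838 + q(518, -320))/(298756 + 333464) = (-478838 + 256)/(298756 + 333464) = -478582/632220 = -478582*1/632220 = -239291/316110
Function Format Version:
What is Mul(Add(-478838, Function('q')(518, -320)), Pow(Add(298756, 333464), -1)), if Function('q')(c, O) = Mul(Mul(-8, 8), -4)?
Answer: Rational(-239291, 316110) ≈ -0.75699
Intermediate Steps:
Function('q')(c, O) = 256 (Function('q')(c, O) = Mul(-64, -4) = 256)
Mul(Add(-478838, Function('q')(518, -320)), Pow(Add(298756, 333464), -1)) = Mul(Add(-478838, 256), Pow(Add(298756, 333464), -1)) = Mul(-478582, Pow(632220, -1)) = Mul(-478582, Rational(1, 632220)) = Rational(-239291, 316110)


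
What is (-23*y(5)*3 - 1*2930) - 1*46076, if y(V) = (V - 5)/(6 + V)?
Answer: -49006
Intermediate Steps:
y(V) = (-5 + V)/(6 + V)
(-23*y(5)*3 - 1*2930) - 1*46076 = (-23*(-5 + 5)/(6 + 5)*3 - 1*2930) - 1*46076 = (-23*0/11*3 - 2930) - 46076 = (-23*0*3 - 2930) - 46076 = (0*3 - 2930) - 46076 = (0 - 2930) - 46076 = -2930 - 46076 = -49006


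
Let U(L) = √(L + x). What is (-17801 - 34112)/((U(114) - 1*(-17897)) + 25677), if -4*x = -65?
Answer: -9048228248/7594773383 + 103826*√521/7594773383 ≈ -1.1911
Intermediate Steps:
x = 65/4 (x = -¼*(-65) = 65/4 ≈ 16.250)
U(L) = √(65/4 + L) (U(L) = √(L + 65/4) = √(65/4 + L))
(-17801 - 34112)/((U(114) - 1*(-17897)) + 25677) = (-17801 - 34112)/((√(65 + 4*114)/2 - 1*(-17897)) + 25677) = -51913/((√(65 + 456)/2 + 17897) + 25677) = -51913/((√521/2 + 17897) + 25677) = -51913/((17897 + √521/2) + 25677) = -51913/(43574 + √521/2)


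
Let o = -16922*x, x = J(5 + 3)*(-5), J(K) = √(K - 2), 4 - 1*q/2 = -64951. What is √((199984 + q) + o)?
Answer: √(329894 + 84610*√6) ≈ 732.90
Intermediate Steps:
q = 129910 (q = 8 - 2*(-64951) = 8 + 129902 = 129910)
J(K) = √(-2 + K)
x = -5*√6 (x = √(-2 + (5 + 3))*(-5) = √(-2 + 8)*(-5) = √6*(-5) = -5*√6 ≈ -12.247)
o = 84610*√6 (o = -(-84610)*√6 = 84610*√6 ≈ 2.0725e+5)
√((199984 + q) + o) = √((199984 + 129910) + 84610*√6) = √(329894 + 84610*√6)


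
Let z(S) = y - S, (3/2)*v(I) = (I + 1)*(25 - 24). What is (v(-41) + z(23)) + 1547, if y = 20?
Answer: 4552/3 ≈ 1517.3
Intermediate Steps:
v(I) = 2/3 + 2*I/3 (v(I) = 2*((I + 1)*(25 - 24))/3 = 2*((1 + I)*1)/3 = 2*(1 + I)/3 = 2/3 + 2*I/3)
z(S) = 20 - S
(v(-41) + z(23)) + 1547 = ((2/3 + (2/3)*(-41)) + (20 - 1*23)) + 1547 = ((2/3 - 82/3) + (20 - 23)) + 1547 = (-80/3 - 3) + 1547 = -89/3 + 1547 = 4552/3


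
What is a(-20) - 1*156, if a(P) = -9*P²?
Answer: -3756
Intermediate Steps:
a(-20) - 1*156 = -9*(-20)² - 1*156 = -9*400 - 156 = -3600 - 156 = -3756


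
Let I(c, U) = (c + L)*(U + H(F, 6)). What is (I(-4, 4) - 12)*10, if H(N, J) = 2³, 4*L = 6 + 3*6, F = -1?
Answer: 120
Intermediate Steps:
L = 6 (L = (6 + 3*6)/4 = (6 + 18)/4 = (¼)*24 = 6)
H(N, J) = 8
I(c, U) = (6 + c)*(8 + U) (I(c, U) = (c + 6)*(U + 8) = (6 + c)*(8 + U))
(I(-4, 4) - 12)*10 = ((48 + 6*4 + 8*(-4) + 4*(-4)) - 12)*10 = ((48 + 24 - 32 - 16) - 12)*10 = (24 - 12)*10 = 12*10 = 120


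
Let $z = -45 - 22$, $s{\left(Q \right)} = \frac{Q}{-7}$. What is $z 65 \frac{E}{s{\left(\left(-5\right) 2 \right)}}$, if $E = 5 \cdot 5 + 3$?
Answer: $-85358$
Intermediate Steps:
$s{\left(Q \right)} = - \frac{Q}{7}$ ($s{\left(Q \right)} = Q \left(- \frac{1}{7}\right) = - \frac{Q}{7}$)
$E = 28$ ($E = 25 + 3 = 28$)
$z = -67$ ($z = -45 - 22 = -67$)
$z 65 \frac{E}{s{\left(\left(-5\right) 2 \right)}} = \left(-67\right) 65 \frac{28}{\left(- \frac{1}{7}\right) \left(\left(-5\right) 2\right)} = - 4355 \frac{28}{\left(- \frac{1}{7}\right) \left(-10\right)} = - 4355 \frac{28}{\frac{10}{7}} = - 4355 \cdot 28 \cdot \frac{7}{10} = \left(-4355\right) \frac{98}{5} = -85358$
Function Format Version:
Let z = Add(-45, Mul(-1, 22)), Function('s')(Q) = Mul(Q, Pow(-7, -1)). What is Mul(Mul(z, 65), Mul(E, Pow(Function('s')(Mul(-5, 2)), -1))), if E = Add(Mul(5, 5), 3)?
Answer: -85358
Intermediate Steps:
Function('s')(Q) = Mul(Rational(-1, 7), Q) (Function('s')(Q) = Mul(Q, Rational(-1, 7)) = Mul(Rational(-1, 7), Q))
E = 28 (E = Add(25, 3) = 28)
z = -67 (z = Add(-45, -22) = -67)
Mul(Mul(z, 65), Mul(E, Pow(Function('s')(Mul(-5, 2)), -1))) = Mul(Mul(-67, 65), Mul(28, Pow(Mul(Rational(-1, 7), Mul(-5, 2)), -1))) = Mul(-4355, Mul(28, Pow(Mul(Rational(-1, 7), -10), -1))) = Mul(-4355, Mul(28, Pow(Rational(10, 7), -1))) = Mul(-4355, Mul(28, Rational(7, 10))) = Mul(-4355, Rational(98, 5)) = -85358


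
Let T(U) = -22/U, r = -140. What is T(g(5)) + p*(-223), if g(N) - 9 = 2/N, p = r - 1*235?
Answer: 3930265/47 ≈ 83623.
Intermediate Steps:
p = -375 (p = -140 - 1*235 = -140 - 235 = -375)
g(N) = 9 + 2/N
T(g(5)) + p*(-223) = -22/(9 + 2/5) - 375*(-223) = -22/(9 + 2*(⅕)) + 83625 = -22/(9 + ⅖) + 83625 = -22/47/5 + 83625 = -22*5/47 + 83625 = -110/47 + 83625 = 3930265/47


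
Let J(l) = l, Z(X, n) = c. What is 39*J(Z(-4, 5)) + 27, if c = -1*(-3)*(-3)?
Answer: -324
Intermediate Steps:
c = -9 (c = 3*(-3) = -9)
Z(X, n) = -9
39*J(Z(-4, 5)) + 27 = 39*(-9) + 27 = -351 + 27 = -324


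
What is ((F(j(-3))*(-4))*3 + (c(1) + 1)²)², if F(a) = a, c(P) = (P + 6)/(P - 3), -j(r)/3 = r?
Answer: 165649/16 ≈ 10353.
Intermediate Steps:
j(r) = -3*r
c(P) = (6 + P)/(-3 + P)
((F(j(-3))*(-4))*3 + (c(1) + 1)²)² = ((-3*(-3)*(-4))*3 + ((6 + 1)/(-3 + 1) + 1)²)² = ((9*(-4))*3 + (7/(-2) + 1)²)² = (-36*3 + (-½*7 + 1)²)² = (-108 + (-7/2 + 1)²)² = (-108 + (-5/2)²)² = (-108 + 25/4)² = (-407/4)² = 165649/16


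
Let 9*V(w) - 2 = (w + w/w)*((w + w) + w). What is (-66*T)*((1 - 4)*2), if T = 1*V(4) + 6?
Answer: 5104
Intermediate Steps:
V(w) = 2/9 + w*(1 + w)/3 (V(w) = 2/9 + ((w + w/w)*((w + w) + w))/9 = 2/9 + ((w + 1)*(2*w + w))/9 = 2/9 + ((1 + w)*(3*w))/9 = 2/9 + (3*w*(1 + w))/9 = 2/9 + w*(1 + w)/3)
T = 116/9 (T = 1*(2/9 + (⅓)*4 + (⅓)*4²) + 6 = 1*(2/9 + 4/3 + (⅓)*16) + 6 = 1*(2/9 + 4/3 + 16/3) + 6 = 1*(62/9) + 6 = 62/9 + 6 = 116/9 ≈ 12.889)
(-66*T)*((1 - 4)*2) = (-66*116/9)*((1 - 4)*2) = -(-2552)*2 = -2552/3*(-6) = 5104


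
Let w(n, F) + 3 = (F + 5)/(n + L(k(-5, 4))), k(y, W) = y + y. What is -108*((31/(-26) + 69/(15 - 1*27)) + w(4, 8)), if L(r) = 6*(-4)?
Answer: 74358/65 ≈ 1144.0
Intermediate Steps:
k(y, W) = 2*y
L(r) = -24
w(n, F) = -3 + (5 + F)/(-24 + n) (w(n, F) = -3 + (F + 5)/(n - 24) = -3 + (5 + F)/(-24 + n))
-108*((31/(-26) + 69/(15 - 1*27)) + w(4, 8)) = -108*((31/(-26) + 69/(15 - 1*27)) + (77 + 8 - 3*4)/(-24 + 4)) = -108*((31*(-1/26) + 69/(15 - 27)) + (77 + 8 - 12)/(-20)) = -108*((-31/26 + 69/(-12)) - 1/20*73) = -108*((-31/26 + 69*(-1/12)) - 73/20) = -108*((-31/26 - 23/4) - 73/20) = -108*(-361/52 - 73/20) = -108*(-1377/130) = 74358/65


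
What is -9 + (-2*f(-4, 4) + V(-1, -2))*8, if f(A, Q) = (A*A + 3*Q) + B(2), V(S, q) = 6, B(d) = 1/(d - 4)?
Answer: -401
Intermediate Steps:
B(d) = 1/(-4 + d)
f(A, Q) = -½ + A² + 3*Q (f(A, Q) = (A*A + 3*Q) + 1/(-4 + 2) = (A² + 3*Q) + 1/(-2) = (A² + 3*Q) - ½ = -½ + A² + 3*Q)
-9 + (-2*f(-4, 4) + V(-1, -2))*8 = -9 + (-2*(-½ + (-4)² + 3*4) + 6)*8 = -9 + (-2*(-½ + 16 + 12) + 6)*8 = -9 + (-2*55/2 + 6)*8 = -9 + (-55 + 6)*8 = -9 - 49*8 = -9 - 392 = -401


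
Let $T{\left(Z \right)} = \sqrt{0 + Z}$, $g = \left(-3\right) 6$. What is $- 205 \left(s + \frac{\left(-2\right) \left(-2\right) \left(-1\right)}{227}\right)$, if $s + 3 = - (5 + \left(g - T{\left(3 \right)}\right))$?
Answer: $- \frac{464530}{227} - 205 \sqrt{3} \approx -2401.5$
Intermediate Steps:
$g = -18$
$T{\left(Z \right)} = \sqrt{Z}$
$s = 10 + \sqrt{3}$ ($s = -3 - \left(5 - \left(18 + \sqrt{3}\right)\right) = -3 - \left(-13 - \sqrt{3}\right) = -3 + \left(13 + \sqrt{3}\right) = 10 + \sqrt{3} \approx 11.732$)
$- 205 \left(s + \frac{\left(-2\right) \left(-2\right) \left(-1\right)}{227}\right) = - 205 \left(\left(10 + \sqrt{3}\right) + \frac{\left(-2\right) \left(-2\right) \left(-1\right)}{227}\right) = - 205 \left(\left(10 + \sqrt{3}\right) + 4 \left(-1\right) \frac{1}{227}\right) = - 205 \left(\left(10 + \sqrt{3}\right) - \frac{4}{227}\right) = - 205 \left(\frac{2266}{227} + \sqrt{3}\right) = - \frac{464530}{227} - 205 \sqrt{3}$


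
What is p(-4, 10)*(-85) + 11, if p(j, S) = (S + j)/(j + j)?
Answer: 299/4 ≈ 74.750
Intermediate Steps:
p(j, S) = (S + j)/(2*j) (p(j, S) = (S + j)/((2*j)) = (S + j)*(1/(2*j)) = (S + j)/(2*j))
p(-4, 10)*(-85) + 11 = ((½)*(10 - 4)/(-4))*(-85) + 11 = ((½)*(-¼)*6)*(-85) + 11 = -¾*(-85) + 11 = 255/4 + 11 = 299/4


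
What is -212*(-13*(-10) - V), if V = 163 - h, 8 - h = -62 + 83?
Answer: 9752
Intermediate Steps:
h = -13 (h = 8 - (-62 + 83) = 8 - 1*21 = 8 - 21 = -13)
V = 176 (V = 163 - 1*(-13) = 163 + 13 = 176)
-212*(-13*(-10) - V) = -212*(-13*(-10) - 1*176) = -212*(130 - 176) = -212*(-46) = 9752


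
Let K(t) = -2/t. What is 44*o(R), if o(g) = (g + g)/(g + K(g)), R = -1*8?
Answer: 2816/31 ≈ 90.839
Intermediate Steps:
R = -8
o(g) = 2*g/(g - 2/g) (o(g) = (g + g)/(g - 2/g) = (2*g)/(g - 2/g) = 2*g/(g - 2/g))
44*o(R) = 44*(2*(-8)**2/(-2 + (-8)**2)) = 44*(2*64/(-2 + 64)) = 44*(2*64/62) = 44*(2*64*(1/62)) = 44*(64/31) = 2816/31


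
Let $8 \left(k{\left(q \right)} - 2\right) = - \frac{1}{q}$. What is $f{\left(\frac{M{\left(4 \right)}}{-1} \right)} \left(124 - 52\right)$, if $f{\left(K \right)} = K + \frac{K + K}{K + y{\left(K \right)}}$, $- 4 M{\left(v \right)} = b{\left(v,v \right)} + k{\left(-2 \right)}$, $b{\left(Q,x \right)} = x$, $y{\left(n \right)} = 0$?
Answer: $\frac{2025}{8} \approx 253.13$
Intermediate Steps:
$k{\left(q \right)} = 2 - \frac{1}{8 q}$ ($k{\left(q \right)} = 2 + \frac{\left(-1\right) \frac{1}{q}}{8} = 2 - \frac{1}{8 q}$)
$M{\left(v \right)} = - \frac{33}{64} - \frac{v}{4}$ ($M{\left(v \right)} = - \frac{v + \left(2 - \frac{1}{8 \left(-2\right)}\right)}{4} = - \frac{v + \left(2 - - \frac{1}{16}\right)}{4} = - \frac{v + \left(2 + \frac{1}{16}\right)}{4} = - \frac{v + \frac{33}{16}}{4} = - \frac{\frac{33}{16} + v}{4} = - \frac{33}{64} - \frac{v}{4}$)
$f{\left(K \right)} = 2 + K$ ($f{\left(K \right)} = K + \frac{K + K}{K + 0} = K + \frac{2 K}{K} = K + 2 = 2 + K$)
$f{\left(\frac{M{\left(4 \right)}}{-1} \right)} \left(124 - 52\right) = \left(2 + \frac{- \frac{33}{64} - 1}{-1}\right) \left(124 - 52\right) = \left(2 + \left(- \frac{33}{64} - 1\right) \left(-1\right)\right) 72 = \left(2 - - \frac{97}{64}\right) 72 = \left(2 + \frac{97}{64}\right) 72 = \frac{225}{64} \cdot 72 = \frac{2025}{8}$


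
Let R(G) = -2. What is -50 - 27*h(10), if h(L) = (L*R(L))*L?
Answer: 5350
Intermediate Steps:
h(L) = -2*L**2 (h(L) = (L*(-2))*L = (-2*L)*L = -2*L**2)
-50 - 27*h(10) = -50 - (-54)*10**2 = -50 - (-54)*100 = -50 - 27*(-200) = -50 + 5400 = 5350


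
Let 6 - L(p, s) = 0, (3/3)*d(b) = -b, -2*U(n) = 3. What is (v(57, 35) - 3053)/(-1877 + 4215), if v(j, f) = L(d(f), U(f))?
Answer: -3047/2338 ≈ -1.3033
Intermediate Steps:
U(n) = -3/2 (U(n) = -1/2*3 = -3/2)
d(b) = -b
L(p, s) = 6 (L(p, s) = 6 - 1*0 = 6 + 0 = 6)
v(j, f) = 6
(v(57, 35) - 3053)/(-1877 + 4215) = (6 - 3053)/(-1877 + 4215) = -3047/2338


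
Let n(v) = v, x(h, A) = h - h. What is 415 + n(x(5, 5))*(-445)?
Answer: 415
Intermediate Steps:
x(h, A) = 0
415 + n(x(5, 5))*(-445) = 415 + 0*(-445) = 415 + 0 = 415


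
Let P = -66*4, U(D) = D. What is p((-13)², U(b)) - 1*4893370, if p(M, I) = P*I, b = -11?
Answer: -4890466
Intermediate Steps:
P = -264
p(M, I) = -264*I
p((-13)², U(b)) - 1*4893370 = -264*(-11) - 1*4893370 = 2904 - 4893370 = -4890466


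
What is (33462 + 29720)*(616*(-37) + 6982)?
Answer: -998907420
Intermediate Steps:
(33462 + 29720)*(616*(-37) + 6982) = 63182*(-22792 + 6982) = 63182*(-15810) = -998907420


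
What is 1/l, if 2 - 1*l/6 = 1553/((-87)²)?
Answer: 2523/27170 ≈ 0.092860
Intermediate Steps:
l = 27170/2523 (l = 12 - 9318/((-87)²) = 12 - 9318/7569 = 12 - 6*1553/7569 = 12 - 3106/2523 = 27170/2523 ≈ 10.769)
1/l = 1/(27170/2523) = 2523/27170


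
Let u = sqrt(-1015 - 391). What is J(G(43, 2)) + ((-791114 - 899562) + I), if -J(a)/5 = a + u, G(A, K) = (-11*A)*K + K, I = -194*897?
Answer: -1859974 - 5*I*sqrt(1406) ≈ -1.86e+6 - 187.48*I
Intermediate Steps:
I = -174018
G(A, K) = K - 11*A*K (G(A, K) = -11*A*K + K = K - 11*A*K)
u = I*sqrt(1406) (u = sqrt(-1406) = I*sqrt(1406) ≈ 37.497*I)
J(a) = -5*a - 5*I*sqrt(1406) (J(a) = -5*(a + I*sqrt(1406)) = -5*a - 5*I*sqrt(1406))
J(G(43, 2)) + ((-791114 - 899562) + I) = (-10*(1 - 11*43) - 5*I*sqrt(1406)) + ((-791114 - 899562) - 174018) = (-10*(1 - 473) - 5*I*sqrt(1406)) + (-1690676 - 174018) = (-10*(-472) - 5*I*sqrt(1406)) - 1864694 = (-5*(-944) - 5*I*sqrt(1406)) - 1864694 = (4720 - 5*I*sqrt(1406)) - 1864694 = -1859974 - 5*I*sqrt(1406)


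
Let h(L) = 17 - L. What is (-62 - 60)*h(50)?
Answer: 4026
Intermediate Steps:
(-62 - 60)*h(50) = (-62 - 60)*(17 - 1*50) = -122*(17 - 50) = -122*(-33) = 4026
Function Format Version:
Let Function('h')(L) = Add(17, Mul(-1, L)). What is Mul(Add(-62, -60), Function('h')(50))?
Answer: 4026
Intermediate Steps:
Mul(Add(-62, -60), Function('h')(50)) = Mul(Add(-62, -60), Add(17, Mul(-1, 50))) = Mul(-122, Add(17, -50)) = Mul(-122, -33) = 4026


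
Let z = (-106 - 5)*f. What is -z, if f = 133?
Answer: 14763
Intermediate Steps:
z = -14763 (z = (-106 - 5)*133 = -111*133 = -14763)
-z = -1*(-14763) = 14763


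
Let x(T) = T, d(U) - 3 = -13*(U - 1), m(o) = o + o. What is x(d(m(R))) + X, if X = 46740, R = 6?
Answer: 46600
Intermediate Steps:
m(o) = 2*o
d(U) = 16 - 13*U (d(U) = 3 - 13*(U - 1) = 3 - 13*(-1 + U) = 3 + (13 - 13*U) = 16 - 13*U)
x(d(m(R))) + X = (16 - 26*6) + 46740 = (16 - 13*12) + 46740 = (16 - 156) + 46740 = -140 + 46740 = 46600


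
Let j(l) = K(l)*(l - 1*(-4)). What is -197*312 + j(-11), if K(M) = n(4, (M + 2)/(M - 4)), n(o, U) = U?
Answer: -307341/5 ≈ -61468.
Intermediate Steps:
K(M) = (2 + M)/(-4 + M) (K(M) = (M + 2)/(M - 4) = (2 + M)/(-4 + M))
j(l) = (2 + l)*(4 + l)/(-4 + l) (j(l) = ((2 + l)/(-4 + l))*(l - 1*(-4)) = ((2 + l)/(-4 + l))*(l + 4) = ((2 + l)/(-4 + l))*(4 + l) = (2 + l)*(4 + l)/(-4 + l))
-197*312 + j(-11) = -197*312 + (2 - 11)*(4 - 11)/(-4 - 11) = -61464 - 9*(-7)/(-15) = -61464 - 1/15*(-9)*(-7) = -61464 - 21/5 = -307341/5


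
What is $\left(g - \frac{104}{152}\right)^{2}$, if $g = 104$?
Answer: $\frac{3853369}{361} \approx 10674.0$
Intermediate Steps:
$\left(g - \frac{104}{152}\right)^{2} = \left(104 - \frac{104}{152}\right)^{2} = \left(104 - \frac{13}{19}\right)^{2} = \left(\frac{1963}{19}\right)^{2} = \frac{3853369}{361}$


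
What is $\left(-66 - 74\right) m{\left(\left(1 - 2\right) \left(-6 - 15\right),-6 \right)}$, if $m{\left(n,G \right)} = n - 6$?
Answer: $-2100$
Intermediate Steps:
$m{\left(n,G \right)} = -6 + n$ ($m{\left(n,G \right)} = n - 6 = -6 + n$)
$\left(-66 - 74\right) m{\left(\left(1 - 2\right) \left(-6 - 15\right),-6 \right)} = \left(-66 - 74\right) \left(-6 + \left(1 - 2\right) \left(-6 - 15\right)\right) = - 140 \left(-6 - \left(-6 - 15\right)\right) = - 140 \left(-6 - -21\right) = - 140 \left(-6 + 21\right) = \left(-140\right) 15 = -2100$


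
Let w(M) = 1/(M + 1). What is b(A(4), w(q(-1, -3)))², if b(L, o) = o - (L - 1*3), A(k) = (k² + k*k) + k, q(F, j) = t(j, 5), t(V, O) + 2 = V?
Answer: 17689/16 ≈ 1105.6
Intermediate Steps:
t(V, O) = -2 + V
q(F, j) = -2 + j
w(M) = 1/(1 + M)
A(k) = k + 2*k² (A(k) = (k² + k²) + k = 2*k² + k = k + 2*k²)
b(L, o) = 3 + o - L (b(L, o) = o - (L - 3) = o - (-3 + L) = o + (3 - L) = 3 + o - L)
b(A(4), w(q(-1, -3)))² = (3 + 1/(1 + (-2 - 3)) - 4*(1 + 2*4))² = (3 + 1/(1 - 5) - 4*(1 + 8))² = (3 + 1/(-4) - 4*9)² = (3 - ¼ - 1*36)² = (3 - ¼ - 36)² = (-133/4)² = 17689/16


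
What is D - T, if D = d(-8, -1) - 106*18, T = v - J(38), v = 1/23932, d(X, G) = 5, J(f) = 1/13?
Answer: -592029829/311116 ≈ -1902.9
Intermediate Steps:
J(f) = 1/13
v = 1/23932 ≈ 4.1785e-5
T = -23919/311116 (T = 1/23932 - 1*1/13 = 1/23932 - 1/13 = -23919/311116 ≈ -0.076881)
D = -1903 (D = 5 - 106*18 = 5 - 1908 = -1903)
D - T = -1903 - 1*(-23919/311116) = -1903 + 23919/311116 = -592029829/311116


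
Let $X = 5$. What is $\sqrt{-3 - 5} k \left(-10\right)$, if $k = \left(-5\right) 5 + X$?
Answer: $400 i \sqrt{2} \approx 565.69 i$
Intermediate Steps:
$k = -20$ ($k = \left(-5\right) 5 + 5 = -25 + 5 = -20$)
$\sqrt{-3 - 5} k \left(-10\right) = \sqrt{-3 - 5} \left(-20\right) \left(-10\right) = \sqrt{-8} \left(-20\right) \left(-10\right) = 2 i \sqrt{2} \left(-20\right) \left(-10\right) = - 40 i \sqrt{2} \left(-10\right) = 400 i \sqrt{2}$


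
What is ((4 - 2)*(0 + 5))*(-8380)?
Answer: -83800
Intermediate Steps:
((4 - 2)*(0 + 5))*(-8380) = (2*5)*(-8380) = 10*(-8380) = -83800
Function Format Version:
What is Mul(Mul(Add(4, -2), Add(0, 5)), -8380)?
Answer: -83800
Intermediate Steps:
Mul(Mul(Add(4, -2), Add(0, 5)), -8380) = Mul(Mul(2, 5), -8380) = Mul(10, -8380) = -83800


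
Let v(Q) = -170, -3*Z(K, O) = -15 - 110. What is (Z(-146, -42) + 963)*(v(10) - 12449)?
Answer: -38033666/3 ≈ -1.2678e+7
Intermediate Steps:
Z(K, O) = 125/3 (Z(K, O) = -(-15 - 110)/3 = -⅓*(-125) = 125/3)
(Z(-146, -42) + 963)*(v(10) - 12449) = (125/3 + 963)*(-170 - 12449) = (3014/3)*(-12619) = -38033666/3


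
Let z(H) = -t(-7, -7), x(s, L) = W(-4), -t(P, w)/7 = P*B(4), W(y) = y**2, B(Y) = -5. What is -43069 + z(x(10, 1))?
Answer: -42824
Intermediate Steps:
t(P, w) = 35*P (t(P, w) = -7*P*(-5) = -(-35)*P = 35*P)
x(s, L) = 16 (x(s, L) = (-4)**2 = 16)
z(H) = 245 (z(H) = -35*(-7) = -1*(-245) = 245)
-43069 + z(x(10, 1)) = -43069 + 245 = -42824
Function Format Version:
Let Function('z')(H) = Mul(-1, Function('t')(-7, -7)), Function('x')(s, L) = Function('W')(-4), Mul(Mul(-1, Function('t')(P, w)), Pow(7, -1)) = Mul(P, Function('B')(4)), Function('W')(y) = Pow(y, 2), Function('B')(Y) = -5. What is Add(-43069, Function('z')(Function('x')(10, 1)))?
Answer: -42824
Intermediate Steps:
Function('t')(P, w) = Mul(35, P) (Function('t')(P, w) = Mul(-7, Mul(P, -5)) = Mul(-7, Mul(-5, P)) = Mul(35, P))
Function('x')(s, L) = 16 (Function('x')(s, L) = Pow(-4, 2) = 16)
Function('z')(H) = 245 (Function('z')(H) = Mul(-1, Mul(35, -7)) = Mul(-1, -245) = 245)
Add(-43069, Function('z')(Function('x')(10, 1))) = Add(-43069, 245) = -42824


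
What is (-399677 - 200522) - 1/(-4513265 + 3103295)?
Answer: -846262584029/1409970 ≈ -6.0020e+5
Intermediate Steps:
(-399677 - 200522) - 1/(-4513265 + 3103295) = -600199 - 1/(-1409970) = -600199 - 1*(-1/1409970) = -600199 + 1/1409970 = -846262584029/1409970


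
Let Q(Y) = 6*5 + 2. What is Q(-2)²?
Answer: 1024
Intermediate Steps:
Q(Y) = 32 (Q(Y) = 30 + 2 = 32)
Q(-2)² = 32² = 1024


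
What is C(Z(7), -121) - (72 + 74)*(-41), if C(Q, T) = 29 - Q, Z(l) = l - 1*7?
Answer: 6015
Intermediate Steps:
Z(l) = -7 + l (Z(l) = l - 7 = -7 + l)
C(Z(7), -121) - (72 + 74)*(-41) = (29 - (-7 + 7)) - (72 + 74)*(-41) = (29 - 1*0) - 146*(-41) = (29 + 0) - 1*(-5986) = 29 + 5986 = 6015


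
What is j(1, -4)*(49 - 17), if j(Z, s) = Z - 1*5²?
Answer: -768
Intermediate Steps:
j(Z, s) = -25 + Z (j(Z, s) = Z - 1*25 = Z - 25 = -25 + Z)
j(1, -4)*(49 - 17) = (-25 + 1)*(49 - 17) = -24*32 = -768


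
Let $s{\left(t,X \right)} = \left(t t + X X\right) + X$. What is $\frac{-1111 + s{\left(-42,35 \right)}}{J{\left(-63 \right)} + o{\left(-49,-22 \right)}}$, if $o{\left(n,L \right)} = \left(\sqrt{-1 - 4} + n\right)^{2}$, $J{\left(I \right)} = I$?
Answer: $\frac{1913 i}{98 \sqrt{5} + 2333 i} \approx 0.8128 + 0.076345 i$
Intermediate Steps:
$s{\left(t,X \right)} = X + X^{2} + t^{2}$ ($s{\left(t,X \right)} = \left(t^{2} + X^{2}\right) + X = \left(X^{2} + t^{2}\right) + X = X + X^{2} + t^{2}$)
$o{\left(n,L \right)} = \left(n + i \sqrt{5}\right)^{2}$ ($o{\left(n,L \right)} = \left(\sqrt{-5} + n\right)^{2} = \left(i \sqrt{5} + n\right)^{2} = \left(n + i \sqrt{5}\right)^{2}$)
$\frac{-1111 + s{\left(-42,35 \right)}}{J{\left(-63 \right)} + o{\left(-49,-22 \right)}} = \frac{-1111 + \left(35 + 35^{2} + \left(-42\right)^{2}\right)}{-63 + \left(-49 + i \sqrt{5}\right)^{2}} = \frac{-1111 + \left(35 + 1225 + 1764\right)}{-63 + \left(-49 + i \sqrt{5}\right)^{2}} = \frac{-1111 + 3024}{-63 + \left(-49 + i \sqrt{5}\right)^{2}} = \frac{1913}{-63 + \left(-49 + i \sqrt{5}\right)^{2}}$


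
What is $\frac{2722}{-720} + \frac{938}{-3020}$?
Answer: $- \frac{44479}{10872} \approx -4.0911$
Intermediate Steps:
$\frac{2722}{-720} + \frac{938}{-3020} = 2722 \left(- \frac{1}{720}\right) + 938 \left(- \frac{1}{3020}\right) = - \frac{1361}{360} - \frac{469}{1510} = - \frac{44479}{10872}$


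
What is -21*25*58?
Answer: -30450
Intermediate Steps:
-21*25*58 = -525*58 = -30450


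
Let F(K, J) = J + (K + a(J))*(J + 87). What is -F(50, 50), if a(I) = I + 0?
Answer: -13750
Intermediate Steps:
a(I) = I
F(K, J) = J + (87 + J)*(J + K) (F(K, J) = J + (K + J)*(J + 87) = J + (J + K)*(87 + J) = J + (87 + J)*(J + K))
-F(50, 50) = -(50² + 87*50 + 88*50 + 50*50) = -(2500 + 4350 + 4400 + 2500) = -1*13750 = -13750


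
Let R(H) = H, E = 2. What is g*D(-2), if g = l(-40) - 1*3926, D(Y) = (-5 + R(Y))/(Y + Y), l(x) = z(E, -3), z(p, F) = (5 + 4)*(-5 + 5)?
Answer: -13741/2 ≈ -6870.5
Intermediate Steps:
z(p, F) = 0 (z(p, F) = 9*0 = 0)
l(x) = 0
D(Y) = (-5 + Y)/(2*Y) (D(Y) = (-5 + Y)/(Y + Y) = (-5 + Y)/((2*Y)) = (-5 + Y)*(1/(2*Y)) = (-5 + Y)/(2*Y))
g = -3926 (g = 0 - 1*3926 = 0 - 3926 = -3926)
g*D(-2) = -1963*(-5 - 2)/(-2) = -1963*(-1)*(-7)/2 = -3926*7/4 = -13741/2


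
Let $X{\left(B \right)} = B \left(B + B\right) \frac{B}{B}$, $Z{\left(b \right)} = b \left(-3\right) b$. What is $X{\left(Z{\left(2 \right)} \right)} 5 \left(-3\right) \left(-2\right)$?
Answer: $8640$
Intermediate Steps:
$Z{\left(b \right)} = - 3 b^{2}$ ($Z{\left(b \right)} = - 3 b b = - 3 b^{2}$)
$X{\left(B \right)} = 2 B^{2}$ ($X{\left(B \right)} = B 2 B 1 = 2 B^{2} \cdot 1 = 2 B^{2}$)
$X{\left(Z{\left(2 \right)} \right)} 5 \left(-3\right) \left(-2\right) = 2 \left(- 3 \cdot 2^{2}\right)^{2} \cdot 5 \left(-3\right) \left(-2\right) = 2 \left(\left(-3\right) 4\right)^{2} \left(\left(-15\right) \left(-2\right)\right) = 2 \left(-12\right)^{2} \cdot 30 = 2 \cdot 144 \cdot 30 = 288 \cdot 30 = 8640$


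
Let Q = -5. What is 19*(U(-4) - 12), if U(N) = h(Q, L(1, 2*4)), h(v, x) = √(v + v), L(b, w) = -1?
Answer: -228 + 19*I*√10 ≈ -228.0 + 60.083*I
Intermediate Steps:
h(v, x) = √2*√v (h(v, x) = √(2*v) = √2*√v)
U(N) = I*√10 (U(N) = √2*√(-5) = √2*(I*√5) = I*√10)
19*(U(-4) - 12) = 19*(I*√10 - 12) = 19*(-12 + I*√10) = -228 + 19*I*√10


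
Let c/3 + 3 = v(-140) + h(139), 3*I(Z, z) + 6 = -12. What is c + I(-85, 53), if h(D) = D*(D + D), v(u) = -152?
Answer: 115455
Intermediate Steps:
I(Z, z) = -6 (I(Z, z) = -2 + (⅓)*(-12) = -2 - 4 = -6)
h(D) = 2*D² (h(D) = D*(2*D) = 2*D²)
c = 115461 (c = -9 + 3*(-152 + 2*139²) = -9 + 3*(-152 + 2*19321) = -9 + 3*(-152 + 38642) = -9 + 3*38490 = -9 + 115470 = 115461)
c + I(-85, 53) = 115461 - 6 = 115455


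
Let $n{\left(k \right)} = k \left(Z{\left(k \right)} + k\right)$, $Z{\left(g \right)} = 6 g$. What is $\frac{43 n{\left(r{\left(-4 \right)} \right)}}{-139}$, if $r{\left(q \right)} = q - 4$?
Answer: $- \frac{19264}{139} \approx -138.59$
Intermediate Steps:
$r{\left(q \right)} = -4 + q$ ($r{\left(q \right)} = q - 4 = -4 + q$)
$n{\left(k \right)} = 7 k^{2}$ ($n{\left(k \right)} = k \left(6 k + k\right) = k 7 k = 7 k^{2}$)
$\frac{43 n{\left(r{\left(-4 \right)} \right)}}{-139} = \frac{43 \cdot 7 \left(-4 - 4\right)^{2}}{-139} = 43 \cdot 7 \left(-8\right)^{2} \left(- \frac{1}{139}\right) = 43 \cdot 7 \cdot 64 \left(- \frac{1}{139}\right) = 43 \cdot 448 \left(- \frac{1}{139}\right) = 19264 \left(- \frac{1}{139}\right) = - \frac{19264}{139}$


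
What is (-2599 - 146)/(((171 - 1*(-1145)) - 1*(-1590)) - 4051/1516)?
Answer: -832284/880289 ≈ -0.94547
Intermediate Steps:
(-2599 - 146)/(((171 - 1*(-1145)) - 1*(-1590)) - 4051/1516) = -2745/(((171 + 1145) + 1590) - 4051*1/1516) = -2745/((1316 + 1590) - 4051/1516) = -2745/(2906 - 4051/1516) = -2745/4401445/1516 = -2745*1516/4401445 = -832284/880289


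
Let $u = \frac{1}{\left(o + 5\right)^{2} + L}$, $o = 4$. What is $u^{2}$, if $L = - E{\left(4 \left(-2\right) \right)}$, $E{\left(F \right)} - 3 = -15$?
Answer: $\frac{1}{8649} \approx 0.00011562$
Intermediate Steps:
$E{\left(F \right)} = -12$ ($E{\left(F \right)} = 3 - 15 = -12$)
$L = 12$ ($L = \left(-1\right) \left(-12\right) = 12$)
$u = \frac{1}{93}$ ($u = \frac{1}{\left(4 + 5\right)^{2} + 12} = \frac{1}{9^{2} + 12} = \frac{1}{81 + 12} = \frac{1}{93} \approx 0.010753$)
$u^{2} = \left(\frac{1}{93}\right)^{2} = \frac{1}{8649}$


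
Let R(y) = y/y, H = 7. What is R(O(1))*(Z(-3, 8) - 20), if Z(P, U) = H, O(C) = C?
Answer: -13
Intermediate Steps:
R(y) = 1
Z(P, U) = 7
R(O(1))*(Z(-3, 8) - 20) = 1*(7 - 20) = 1*(-13) = -13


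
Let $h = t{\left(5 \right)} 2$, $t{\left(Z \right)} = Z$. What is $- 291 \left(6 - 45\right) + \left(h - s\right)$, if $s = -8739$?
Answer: $20098$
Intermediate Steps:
$h = 10$ ($h = 5 \cdot 2 = 10$)
$- 291 \left(6 - 45\right) + \left(h - s\right) = - 291 \left(6 - 45\right) + \left(10 - -8739\right) = - 291 \left(6 - 45\right) + \left(10 + 8739\right) = \left(-291\right) \left(-39\right) + 8749 = 11349 + 8749 = 20098$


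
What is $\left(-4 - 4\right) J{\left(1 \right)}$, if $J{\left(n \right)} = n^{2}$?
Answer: $-8$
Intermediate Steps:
$\left(-4 - 4\right) J{\left(1 \right)} = \left(-4 - 4\right) 1^{2} = \left(-8\right) 1 = -8$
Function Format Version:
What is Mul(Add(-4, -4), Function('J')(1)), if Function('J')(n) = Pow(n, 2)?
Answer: -8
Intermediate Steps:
Mul(Add(-4, -4), Function('J')(1)) = Mul(Add(-4, -4), Pow(1, 2)) = Mul(-8, 1) = -8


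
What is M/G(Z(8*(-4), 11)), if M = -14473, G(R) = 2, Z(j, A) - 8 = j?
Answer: -14473/2 ≈ -7236.5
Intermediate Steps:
Z(j, A) = 8 + j
M/G(Z(8*(-4), 11)) = -14473/2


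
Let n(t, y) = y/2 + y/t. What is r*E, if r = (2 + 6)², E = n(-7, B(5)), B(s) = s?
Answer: 800/7 ≈ 114.29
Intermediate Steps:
n(t, y) = y/2 + y/t (n(t, y) = y*(½) + y/t = y/2 + y/t)
E = 25/14 (E = (½)*5 + 5/(-7) = 5/2 + 5*(-⅐) = 5/2 - 5/7 = 25/14 ≈ 1.7857)
r = 64 (r = 8² = 64)
r*E = 64*(25/14) = 800/7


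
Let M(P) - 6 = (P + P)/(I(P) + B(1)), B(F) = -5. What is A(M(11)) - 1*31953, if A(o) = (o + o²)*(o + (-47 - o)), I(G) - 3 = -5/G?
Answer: -23493017/729 ≈ -32226.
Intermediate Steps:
I(G) = 3 - 5/G
M(P) = 6 + 2*P/(-2 - 5/P) (M(P) = 6 + (P + P)/((3 - 5/P) - 5) = 6 + (2*P)/(-2 - 5/P) = 6 + 2*P/(-2 - 5/P))
A(o) = -47*o - 47*o² (A(o) = (o + o²)*(-47) = -47*o - 47*o²)
A(M(11)) - 1*31953 = -47*2*(15 - 1*11² + 6*11)/(5 + 2*11)*(1 + 2*(15 - 1*11² + 6*11)/(5 + 2*11)) - 1*31953 = -47*2*(15 - 1*121 + 66)/(5 + 22)*(1 + 2*(15 - 1*121 + 66)/(5 + 22)) - 31953 = -47*2*(15 - 121 + 66)/27*(1 + 2*(15 - 121 + 66)/27) - 31953 = -47*2*(1/27)*(-40)*(1 + 2*(1/27)*(-40)) - 31953 = -47*(-80/27)*(1 - 80/27) - 31953 = -47*(-80/27)*(-53/27) - 31953 = -199280/729 - 31953 = -23493017/729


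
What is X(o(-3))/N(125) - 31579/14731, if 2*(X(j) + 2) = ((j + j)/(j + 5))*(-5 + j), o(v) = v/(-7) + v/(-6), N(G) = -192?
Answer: -7000250701/3286545024 ≈ -2.1300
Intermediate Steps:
o(v) = -13*v/42 (o(v) = v*(-⅐) + v*(-⅙) = -v/7 - v/6 = -13*v/42)
X(j) = -2 + j*(-5 + j)/(5 + j) (X(j) = -2 + (((j + j)/(j + 5))*(-5 + j))/2 = -2 + (((2*j)/(5 + j))*(-5 + j))/2 = -2 + ((2*j/(5 + j))*(-5 + j))/2 = -2 + (2*j*(-5 + j)/(5 + j))/2 = -2 + j*(-5 + j)/(5 + j))
X(o(-3))/N(125) - 31579/14731 = ((-10 + (-13/42*(-3))² - (-13)*(-3)/6)/(5 - 13/42*(-3)))/(-192) - 31579/14731 = ((-10 + (13/14)² - 7*13/14)/(5 + 13/14))*(-1/192) - 31579*1/14731 = ((-10 + 169/196 - 13/2)/(83/14))*(-1/192) - 31579/14731 = ((14/83)*(-3065/196))*(-1/192) - 31579/14731 = -3065/1162*(-1/192) - 31579/14731 = 3065/223104 - 31579/14731 = -7000250701/3286545024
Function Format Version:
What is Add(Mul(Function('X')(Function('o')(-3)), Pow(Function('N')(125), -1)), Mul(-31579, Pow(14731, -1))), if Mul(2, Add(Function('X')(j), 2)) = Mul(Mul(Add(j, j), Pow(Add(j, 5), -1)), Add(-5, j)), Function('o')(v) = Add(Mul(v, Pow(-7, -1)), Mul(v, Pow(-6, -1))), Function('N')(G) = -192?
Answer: Rational(-7000250701, 3286545024) ≈ -2.1300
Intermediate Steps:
Function('o')(v) = Mul(Rational(-13, 42), v) (Function('o')(v) = Add(Mul(v, Rational(-1, 7)), Mul(v, Rational(-1, 6))) = Add(Mul(Rational(-1, 7), v), Mul(Rational(-1, 6), v)) = Mul(Rational(-13, 42), v))
Function('X')(j) = Add(-2, Mul(j, Pow(Add(5, j), -1), Add(-5, j))) (Function('X')(j) = Add(-2, Mul(Rational(1, 2), Mul(Mul(Add(j, j), Pow(Add(j, 5), -1)), Add(-5, j)))) = Add(-2, Mul(Rational(1, 2), Mul(Mul(Mul(2, j), Pow(Add(5, j), -1)), Add(-5, j)))) = Add(-2, Mul(Rational(1, 2), Mul(Mul(2, j, Pow(Add(5, j), -1)), Add(-5, j)))) = Add(-2, Mul(Rational(1, 2), Mul(2, j, Pow(Add(5, j), -1), Add(-5, j)))) = Add(-2, Mul(j, Pow(Add(5, j), -1), Add(-5, j))))
Add(Mul(Function('X')(Function('o')(-3)), Pow(Function('N')(125), -1)), Mul(-31579, Pow(14731, -1))) = Add(Mul(Mul(Pow(Add(5, Mul(Rational(-13, 42), -3)), -1), Add(-10, Pow(Mul(Rational(-13, 42), -3), 2), Mul(-7, Mul(Rational(-13, 42), -3)))), Pow(-192, -1)), Mul(-31579, Pow(14731, -1))) = Add(Mul(Mul(Pow(Add(5, Rational(13, 14)), -1), Add(-10, Pow(Rational(13, 14), 2), Mul(-7, Rational(13, 14)))), Rational(-1, 192)), Mul(-31579, Rational(1, 14731))) = Add(Mul(Mul(Pow(Rational(83, 14), -1), Add(-10, Rational(169, 196), Rational(-13, 2))), Rational(-1, 192)), Rational(-31579, 14731)) = Add(Mul(Mul(Rational(14, 83), Rational(-3065, 196)), Rational(-1, 192)), Rational(-31579, 14731)) = Add(Mul(Rational(-3065, 1162), Rational(-1, 192)), Rational(-31579, 14731)) = Add(Rational(3065, 223104), Rational(-31579, 14731)) = Rational(-7000250701, 3286545024)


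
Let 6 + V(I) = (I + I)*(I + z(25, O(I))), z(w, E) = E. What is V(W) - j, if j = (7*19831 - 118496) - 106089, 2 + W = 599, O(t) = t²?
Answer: 426350926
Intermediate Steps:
W = 597 (W = -2 + 599 = 597)
V(I) = -6 + 2*I*(I + I²) (V(I) = -6 + (I + I)*(I + I²) = -6 + (2*I)*(I + I²) = -6 + 2*I*(I + I²))
j = -85768 (j = (138817 - 118496) - 106089 = 20321 - 106089 = -85768)
V(W) - j = (-6 + 2*597² + 2*597³) - 1*(-85768) = (-6 + 2*356409 + 2*212776173) + 85768 = (-6 + 712818 + 425552346) + 85768 = 426265158 + 85768 = 426350926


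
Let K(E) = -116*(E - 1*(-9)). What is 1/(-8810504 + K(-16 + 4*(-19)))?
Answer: -1/8800876 ≈ -1.1362e-7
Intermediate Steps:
K(E) = -1044 - 116*E (K(E) = -116*(E + 9) = -116*(9 + E) = -1044 - 116*E)
1/(-8810504 + K(-16 + 4*(-19))) = 1/(-8810504 + (-1044 - 116*(-16 + 4*(-19)))) = 1/(-8810504 + (-1044 - 116*(-16 - 76))) = 1/(-8810504 + (-1044 - 116*(-92))) = 1/(-8810504 + (-1044 + 10672)) = 1/(-8810504 + 9628) = 1/(-8800876) = -1/8800876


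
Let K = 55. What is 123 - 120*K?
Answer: -6477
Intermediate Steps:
123 - 120*K = 123 - 120*55 = 123 - 6600 = -6477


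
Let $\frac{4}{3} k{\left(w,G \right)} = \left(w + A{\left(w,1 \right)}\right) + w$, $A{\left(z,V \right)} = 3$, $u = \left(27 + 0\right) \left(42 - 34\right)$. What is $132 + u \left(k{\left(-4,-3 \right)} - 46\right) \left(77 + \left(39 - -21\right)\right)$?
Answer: $-1472070$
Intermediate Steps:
$u = 216$ ($u = 27 \cdot 8 = 216$)
$k{\left(w,G \right)} = \frac{9}{4} + \frac{3 w}{2}$ ($k{\left(w,G \right)} = \frac{3 \left(\left(w + 3\right) + w\right)}{4} = \frac{3 \left(\left(3 + w\right) + w\right)}{4} = \frac{3 \left(3 + 2 w\right)}{4} = \frac{9}{4} + \frac{3 w}{2}$)
$132 + u \left(k{\left(-4,-3 \right)} - 46\right) \left(77 + \left(39 - -21\right)\right) = 132 + 216 \left(\left(\frac{9}{4} + \frac{3}{2} \left(-4\right)\right) - 46\right) \left(77 + \left(39 - -21\right)\right) = 132 + 216 \left(\left(\frac{9}{4} - 6\right) - 46\right) \left(77 + \left(39 + 21\right)\right) = 132 + 216 \left(- \frac{15}{4} - 46\right) \left(77 + 60\right) = 132 + 216 \left(\left(- \frac{199}{4}\right) 137\right) = 132 + 216 \left(- \frac{27263}{4}\right) = 132 - 1472202 = -1472070$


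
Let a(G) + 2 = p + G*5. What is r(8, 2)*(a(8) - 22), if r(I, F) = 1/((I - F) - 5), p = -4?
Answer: 12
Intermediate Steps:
r(I, F) = 1/(-5 + I - F)
a(G) = -6 + 5*G (a(G) = -2 + (-4 + G*5) = -2 + (-4 + 5*G) = -6 + 5*G)
r(8, 2)*(a(8) - 22) = (-1/(5 + 2 - 1*8))*((-6 + 5*8) - 22) = (-1/(5 + 2 - 8))*((-6 + 40) - 22) = (-1/(-1))*(34 - 22) = -1*(-1)*12 = 1*12 = 12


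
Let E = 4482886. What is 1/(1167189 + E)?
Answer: 1/5650075 ≈ 1.7699e-7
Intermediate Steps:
1/(1167189 + E) = 1/(1167189 + 4482886) = 1/5650075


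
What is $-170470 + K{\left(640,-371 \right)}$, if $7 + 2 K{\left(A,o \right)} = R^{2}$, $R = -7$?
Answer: $-170449$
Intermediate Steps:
$K{\left(A,o \right)} = 21$ ($K{\left(A,o \right)} = - \frac{7}{2} + \frac{\left(-7\right)^{2}}{2} = - \frac{7}{2} + \frac{1}{2} \cdot 49 = - \frac{7}{2} + \frac{49}{2} = 21$)
$-170470 + K{\left(640,-371 \right)} = -170470 + 21 = -170449$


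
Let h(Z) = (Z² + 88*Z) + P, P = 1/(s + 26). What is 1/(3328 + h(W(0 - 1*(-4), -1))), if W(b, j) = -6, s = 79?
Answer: 105/297781 ≈ 0.00035261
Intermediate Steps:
P = 1/105 (P = 1/(79 + 26) = 1/105 ≈ 0.0095238)
h(Z) = 1/105 + Z² + 88*Z (h(Z) = (Z² + 88*Z) + 1/105 = 1/105 + Z² + 88*Z)
1/(3328 + h(W(0 - 1*(-4), -1))) = 1/(3328 + (1/105 + (-6)² + 88*(-6))) = 1/(3328 + (1/105 + 36 - 528)) = 1/(3328 - 51659/105) = 1/(297781/105) = 105/297781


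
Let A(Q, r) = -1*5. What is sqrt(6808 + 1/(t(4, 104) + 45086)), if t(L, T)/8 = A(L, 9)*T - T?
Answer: sqrt(10944056355582)/40094 ≈ 82.511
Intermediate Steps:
A(Q, r) = -5
t(L, T) = -48*T (t(L, T) = 8*(-5*T - T) = 8*(-6*T) = -48*T)
sqrt(6808 + 1/(t(4, 104) + 45086)) = sqrt(6808 + 1/(-48*104 + 45086)) = sqrt(6808 + 1/(-4992 + 45086)) = sqrt(6808 + 1/40094) = sqrt(272959953/40094) = sqrt(10944056355582)/40094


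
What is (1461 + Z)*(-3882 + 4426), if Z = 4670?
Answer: 3335264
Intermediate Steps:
(1461 + Z)*(-3882 + 4426) = (1461 + 4670)*(-3882 + 4426) = 6131*544 = 3335264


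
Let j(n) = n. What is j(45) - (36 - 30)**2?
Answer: 9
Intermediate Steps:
j(45) - (36 - 30)**2 = 45 - (36 - 30)**2 = 45 - 1*6**2 = 45 - 1*36 = 45 - 36 = 9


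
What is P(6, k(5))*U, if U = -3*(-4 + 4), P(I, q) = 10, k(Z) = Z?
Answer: 0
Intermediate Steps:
U = 0 (U = -3*0 = 0)
P(6, k(5))*U = 10*0 = 0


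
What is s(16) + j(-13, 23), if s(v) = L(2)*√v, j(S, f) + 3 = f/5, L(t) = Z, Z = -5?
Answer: -92/5 ≈ -18.400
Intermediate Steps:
L(t) = -5
j(S, f) = -3 + f/5
s(v) = -5*√v
s(16) + j(-13, 23) = -5*√16 + (-3 + (⅕)*23) = -5*4 + (-3 + 23/5) = -20 + 8/5 = -92/5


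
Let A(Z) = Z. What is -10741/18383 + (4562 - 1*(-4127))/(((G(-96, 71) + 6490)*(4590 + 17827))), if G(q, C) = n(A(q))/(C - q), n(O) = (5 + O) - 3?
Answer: -260916359673663/446598622512296 ≈ -0.58423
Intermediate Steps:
n(O) = 2 + O
G(q, C) = (2 + q)/(C - q)
-10741/18383 + (4562 - 1*(-4127))/(((G(-96, 71) + 6490)*(4590 + 17827))) = -10741/18383 + (4562 - 1*(-4127))/((((2 - 96)/(71 - 1*(-96)) + 6490)*(4590 + 17827))) = -10741*1/18383 + (4562 + 4127)/(((-94/(71 + 96) + 6490)*22417)) = -10741/18383 + 8689/(((-94/167 + 6490)*22417)) = -10741/18383 + 8689/(((1083736/167)*22417)) = -10741/18383 + 8689/(24294109912/167) = -10741/18383 + 8689*(167/24294109912) = -10741/18383 + 1451063/24294109912 = -260916359673663/446598622512296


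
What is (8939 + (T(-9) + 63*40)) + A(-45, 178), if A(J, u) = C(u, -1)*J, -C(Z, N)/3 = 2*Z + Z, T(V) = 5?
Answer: 83554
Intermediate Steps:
C(Z, N) = -9*Z (C(Z, N) = -3*(2*Z + Z) = -9*Z)
A(J, u) = -9*J*u (A(J, u) = (-9*u)*J = -9*J*u)
(8939 + (T(-9) + 63*40)) + A(-45, 178) = (8939 + (5 + 63*40)) - 9*(-45)*178 = (8939 + (5 + 2520)) + 72090 = (8939 + 2525) + 72090 = 11464 + 72090 = 83554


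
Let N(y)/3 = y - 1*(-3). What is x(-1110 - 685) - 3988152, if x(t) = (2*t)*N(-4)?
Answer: -3977382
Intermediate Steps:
N(y) = 9 + 3*y (N(y) = 3*(y - 1*(-3)) = 3*(y + 3) = 3*(3 + y) = 9 + 3*y)
x(t) = -6*t (x(t) = (2*t)*(9 + 3*(-4)) = (2*t)*(9 - 12) = (2*t)*(-3) = -6*t)
x(-1110 - 685) - 3988152 = -6*(-1110 - 685) - 3988152 = -6*(-1795) - 3988152 = 10770 - 3988152 = -3977382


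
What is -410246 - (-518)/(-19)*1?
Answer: -7795192/19 ≈ -4.1027e+5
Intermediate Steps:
-410246 - (-518)/(-19)*1 = -410246 - (-518)*(-1)/19*1 = -410246 - 37*14/19*1 = -410246 - 518/19*1 = -410246 - 518/19 = -7795192/19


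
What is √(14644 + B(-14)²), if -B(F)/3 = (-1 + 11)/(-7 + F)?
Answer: 2*√179414/7 ≈ 121.02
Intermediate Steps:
B(F) = -30/(-7 + F) (B(F) = -3*(-1 + 11)/(-7 + F) = -30/(-7 + F))
√(14644 + B(-14)²) = √(14644 + (-30/(-7 - 14))²) = √(14644 + (-30/(-21))²) = √(14644 + (-30*(-1/21))²) = √(14644 + (10/7)²) = √(14644 + 100/49) = √(717656/49) = 2*√179414/7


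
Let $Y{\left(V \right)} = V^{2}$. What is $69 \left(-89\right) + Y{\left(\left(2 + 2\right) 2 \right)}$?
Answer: $-6077$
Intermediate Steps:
$69 \left(-89\right) + Y{\left(\left(2 + 2\right) 2 \right)} = 69 \left(-89\right) + \left(\left(2 + 2\right) 2\right)^{2} = -6141 + \left(4 \cdot 2\right)^{2} = -6141 + 8^{2} = -6141 + 64 = -6077$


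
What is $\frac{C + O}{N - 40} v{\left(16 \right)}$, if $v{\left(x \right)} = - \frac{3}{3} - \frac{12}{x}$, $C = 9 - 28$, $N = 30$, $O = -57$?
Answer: $- \frac{133}{10} \approx -13.3$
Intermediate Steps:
$C = -19$
$v{\left(x \right)} = -1 - \frac{12}{x}$ ($v{\left(x \right)} = \left(-3\right) \frac{1}{3} - \frac{12}{x} = -1 - \frac{12}{x}$)
$\frac{C + O}{N - 40} v{\left(16 \right)} = \frac{-19 - 57}{30 - 40} \frac{-12 - 16}{16} = - \frac{76}{-10} \frac{-12 - 16}{16} = \left(-76\right) \left(- \frac{1}{10}\right) \frac{1}{16} \left(-28\right) = \frac{38}{5} \left(- \frac{7}{4}\right) = - \frac{133}{10}$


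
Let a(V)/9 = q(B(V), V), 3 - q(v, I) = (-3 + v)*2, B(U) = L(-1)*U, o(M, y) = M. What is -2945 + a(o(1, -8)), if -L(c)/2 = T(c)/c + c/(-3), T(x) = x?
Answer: -2816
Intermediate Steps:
L(c) = -2 + 2*c/3 (L(c) = -2*(c/c + c/(-3)) = -2*(1 + c*(-⅓)) = -2*(1 - c/3) = -2 + 2*c/3)
B(U) = -8*U/3 (B(U) = (-2 + (⅔)*(-1))*U = (-2 - ⅔)*U = -8*U/3)
q(v, I) = 9 - 2*v (q(v, I) = 3 - (-3 + v)*2 = 3 - (-6 + 2*v) = 3 + (6 - 2*v) = 9 - 2*v)
a(V) = 81 + 48*V (a(V) = 9*(9 - (-16)*V/3) = 9*(9 + 16*V/3) = 81 + 48*V)
-2945 + a(o(1, -8)) = -2945 + (81 + 48*1) = -2945 + (81 + 48) = -2945 + 129 = -2816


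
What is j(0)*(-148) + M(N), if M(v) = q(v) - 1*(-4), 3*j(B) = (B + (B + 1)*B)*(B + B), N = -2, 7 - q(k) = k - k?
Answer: 11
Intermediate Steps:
q(k) = 7 (q(k) = 7 - (k - k) = 7 - 1*0 = 7 + 0 = 7)
j(B) = 2*B*(B + B*(1 + B))/3 (j(B) = ((B + (B + 1)*B)*(B + B))/3 = ((B + (1 + B)*B)*(2*B))/3 = ((B + B*(1 + B))*(2*B))/3 = (2*B*(B + B*(1 + B)))/3 = 2*B*(B + B*(1 + B))/3)
M(v) = 11 (M(v) = 7 - 1*(-4) = 7 + 4 = 11)
j(0)*(-148) + M(N) = ((⅔)*0²*(2 + 0))*(-148) + 11 = ((⅔)*0*2)*(-148) + 11 = 0*(-148) + 11 = 0 + 11 = 11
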